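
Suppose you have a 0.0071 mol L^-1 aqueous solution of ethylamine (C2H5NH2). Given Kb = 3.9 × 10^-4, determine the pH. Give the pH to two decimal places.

pH = 11.17

C2H5NH2 + H2O ⇌ C2H5NH3+ + OH-
From the ICE table, Kb = [OH-]²/(0.0071 − [OH-]) = 3.9 × 10^-4.
The 5% rule fails; solving [OH-]² + Kb·[OH-] − Kb·C₀ = 0 exactly:
[OH-] = [−0.00039 + √(0.00039² + 1.11e-05)]/2 = 1.48 × 10^-3 M
pOH = −log(1.48 × 10^-3) = 2.83; pH = 14.00 − 2.83 = 11.17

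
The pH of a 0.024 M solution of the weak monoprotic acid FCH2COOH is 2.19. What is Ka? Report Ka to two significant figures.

[H+] = 10^(-2.19) = 6.46 × 10^-3 M
At equilibrium [HA] = 0.024 − 6.46 × 10^-3 = 1.75 × 10^-2 M
Ka = [H+][A-]/[HA] = (6.46 × 10^-3)² / 1.75 × 10^-2 = 2.4 × 10^-3

Ka = 2.4 × 10^-3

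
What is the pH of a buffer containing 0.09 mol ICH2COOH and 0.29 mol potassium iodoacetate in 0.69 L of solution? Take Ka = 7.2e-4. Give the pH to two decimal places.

pKa = −log(7.2 × 10^-4) = 3.143
pH = pKa + log([A⁻]/[HA]) = 3.143 + log(0.29/0.09)
pH = 3.143 + (+0.508) = 3.65

pH = 3.65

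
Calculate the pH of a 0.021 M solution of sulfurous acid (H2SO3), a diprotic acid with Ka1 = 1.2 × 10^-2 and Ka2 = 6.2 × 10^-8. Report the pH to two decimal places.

pH = 1.96

Since Ka1 ≫ Ka2, the first ionization dominates [H+].
Ka1 = x²/(0.021 − x) = 1.2 × 10^-2
Solving the quadratic: x = (−Ka1 + √(Ka1² + 4·Ka1·C₀))/2 = 1.10 × 10^-2 M
pH = −log(1.10 × 10^-2) = 1.96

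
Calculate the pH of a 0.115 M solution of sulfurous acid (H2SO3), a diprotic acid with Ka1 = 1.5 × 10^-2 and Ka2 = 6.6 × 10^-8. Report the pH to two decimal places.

Ka1 ≫ Ka2, so treat the first dissociation as the only significant source of H+.
Ka1 = x²/(0.115 − x) = 1.5 × 10^-2
Solving the quadratic: x = (−Ka1 + √(Ka1² + 4·Ka1·C₀))/2 = 3.47 × 10^-2 M
pH = −log(3.47 × 10^-2) = 1.46

pH = 1.46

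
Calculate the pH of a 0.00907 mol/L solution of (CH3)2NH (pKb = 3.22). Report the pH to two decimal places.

(CH3)2NH + H2O ⇌ (CH3)2NH2+ + OH-
Kb = 10^(−3.22) = 6.03 × 10^-4
From the ICE table, Kb = [OH-]²/(0.00907 − [OH-]) = 6.03 × 10^-4.
Here C₀/Kb ≈ 15, so the small-[OH-] approximation fails. Use the quadratic:
[OH-] = (−Kb + √(Kb² + 4·Kb·C₀))/2 = 2.06 × 10^-3 M
pOH = −log(2.06 × 10^-3) = 2.69; pH = 14.00 − 2.69 = 11.31

pH = 11.31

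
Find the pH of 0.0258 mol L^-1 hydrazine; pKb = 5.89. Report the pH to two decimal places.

pH = 10.26

N2H4 + H2O ⇌ N2H5+ + OH-
Kb = 10^(−5.89) = 1.29 × 10^-6
From the ICE table, Kb = [OH-]²/(0.0258 − [OH-]) = 1.29 × 10^-6.
Since Kb ≪ C₀, [OH-] ≈ √(Kb·C₀) = 1.82 × 10^-4 M.
pOH = 3.74, so pH = 14.00 − pOH = 10.26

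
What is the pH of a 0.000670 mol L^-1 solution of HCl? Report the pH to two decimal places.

pH = 3.17

HCl is a strong acid and dissociates completely, so [H+] = 0.000670 M.
pH = -log(0.00067) = 3.17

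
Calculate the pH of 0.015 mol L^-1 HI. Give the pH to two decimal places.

HI is a strong acid and dissociates completely, so [H+] = 0.015 M.
pH = -log(0.015) = 1.82

pH = 1.82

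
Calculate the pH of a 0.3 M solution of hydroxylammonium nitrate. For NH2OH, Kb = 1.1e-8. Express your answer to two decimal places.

pH = 3.28

NH3OH+ is the conjugate acid of the weak base NH2OH.
Ka = Kw/Kb = 1.0×10^-14 / 1.1 × 10^-8 = 9.09 × 10^-7
From the ICE table, Ka = x²/(0.3 − x) = 9.09 × 10^-7.
Since Ka ≪ C₀, x ≈ √(Ka·C₀) = 5.22 × 10^-4 M.
(x/C₀ = 0.17% < 5%, so the approximation holds.)
pH = −log(5.22 × 10^-4) = 3.28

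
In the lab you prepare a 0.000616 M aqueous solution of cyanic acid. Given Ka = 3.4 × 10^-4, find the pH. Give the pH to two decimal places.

pH = 3.50

HOCN ⇌ OCN- + H+
Ka = x²/(0.000616 − x) = 3.4 × 10^-4
The 5% rule fails; solving x² + Ka·x − Ka·C₀ = 0 exactly:
x = [−0.00034 + √(0.00034² + 8.38e-07)]/2 = 3.18 × 10^-4 M
pH = −log(3.18 × 10^-4) = 3.50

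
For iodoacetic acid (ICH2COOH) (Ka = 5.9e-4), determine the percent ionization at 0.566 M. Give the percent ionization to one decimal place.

3.2%

ICH2COOH ⇌ ICH2COO- + H+; let x = [H+] at equilibrium.
x ≈ √(Ka·C₀) = √(5.9 × 10^-4 × 0.566) = 1.83 × 10^-2 M
Fraction ionized = 1.83 × 10^-2 / 0.566 = 0.0323 → 3.2%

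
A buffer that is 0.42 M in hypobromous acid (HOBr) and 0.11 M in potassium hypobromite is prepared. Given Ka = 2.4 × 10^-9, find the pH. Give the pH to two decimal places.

pKa = −log(2.4 × 10^-9) = 8.620
pH = pKa + log([A⁻]/[HA]) = 8.620 + log(0.11/0.42)
pH = 8.620 + (-0.582) = 8.04

pH = 8.04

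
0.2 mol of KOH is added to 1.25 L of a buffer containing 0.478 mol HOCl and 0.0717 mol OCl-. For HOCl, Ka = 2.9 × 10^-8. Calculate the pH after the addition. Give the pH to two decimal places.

pH = 7.53

OH- converts HOCl to OCl-: HOCl → 0.278 mol, OCl- → 0.272 mol.
pKa = −log(2.9 × 10^-8) = 7.538
Henderson–Hasselbalch with mole ratio 0.272/0.278: pH = 7.538 + (-0.009)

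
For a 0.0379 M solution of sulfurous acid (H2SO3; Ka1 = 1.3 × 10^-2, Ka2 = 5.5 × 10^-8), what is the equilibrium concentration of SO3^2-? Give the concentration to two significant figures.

5.5 × 10^-8 M

First ionization gives [H+] ≈ [HSO3-] = 1.66 × 10^-2 M.
Second step: Ka2 = [H+][SO3^2-]/[HSO3-] ≈ [SO3^2-] (since [H+] ≈ [HSO3-]).
So [SO3^2-] ≈ Ka2.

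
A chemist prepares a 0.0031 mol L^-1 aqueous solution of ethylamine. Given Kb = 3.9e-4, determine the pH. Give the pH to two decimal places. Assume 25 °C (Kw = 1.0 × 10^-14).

pH = 10.96

C2H5NH2 + H2O ⇌ C2H5NH3+ + OH-
Kb = x²/(0.0031 − x) = 3.9 × 10^-4
x is not negligible relative to C₀; solve x² + 0.00039·x − 1.21e-06 = 0.
x = (−Kb + √(Kb² + 4·Kb·C₀))/2 = 9.22 × 10^-4 M
pOH = 3.04, so pH = 14.00 − pOH = 10.96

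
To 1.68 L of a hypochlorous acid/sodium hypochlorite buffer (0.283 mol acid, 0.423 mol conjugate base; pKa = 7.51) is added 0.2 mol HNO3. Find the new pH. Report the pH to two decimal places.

pH = 7.17

Added H+ converts OCl- to HOCl: HOCl → 0.483 mol, OCl- → 0.223 mol.
pH = pKa + log([A⁻]/[HA]) = 7.51 + log(0.223/0.483) = 7.51 -0.336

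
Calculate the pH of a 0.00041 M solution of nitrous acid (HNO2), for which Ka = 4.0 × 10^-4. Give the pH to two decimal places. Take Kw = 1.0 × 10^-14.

pH = 3.60

HNO2 ⇌ NO2- + H+
Ka = x²/(0.00041 − x) = 4.0 × 10^-4
x is not negligible relative to C₀; solve x² + 0.0004·x − 1.64e-07 = 0.
x = (−Ka + √(Ka² + 4·Ka·C₀))/2 = 2.52 × 10^-4 M
pH = −log[H+] = −log(2.52 × 10^-4) = 3.60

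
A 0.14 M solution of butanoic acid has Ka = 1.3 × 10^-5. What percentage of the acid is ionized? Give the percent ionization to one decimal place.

CH3(CH2)2COOH ⇌ CH3(CH2)2COO- + H+; let x = [H+] at equilibrium.
x ≈ √(Ka·C₀) = √(1.3 × 10^-5 × 0.14) = 1.35 × 10^-3 M
Fraction ionized = 1.35 × 10^-3 / 0.14 = 0.0096 → 1.0%

1.0%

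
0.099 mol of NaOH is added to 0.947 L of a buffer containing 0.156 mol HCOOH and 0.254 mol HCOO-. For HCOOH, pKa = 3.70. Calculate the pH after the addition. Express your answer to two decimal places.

pH = 4.49

OH- converts HCOOH to HCOO-: HCOOH → 0.057 mol, HCOO- → 0.353 mol.
pH = pKa + log([A⁻]/[HA]) = 3.70 + log(0.353/0.057) = 3.70 +0.792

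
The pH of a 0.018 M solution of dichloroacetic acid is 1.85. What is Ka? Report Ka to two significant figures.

Ka = 5.1 × 10^-2

[H+] = 10^(-1.85) = 1.41 × 10^-2 M
At equilibrium [HA] = 0.018 − 1.41 × 10^-2 = 3.90 × 10^-3 M
Ka = [H+][A-]/[HA] = (1.41 × 10^-2)² / 3.90 × 10^-3 = 5.1 × 10^-2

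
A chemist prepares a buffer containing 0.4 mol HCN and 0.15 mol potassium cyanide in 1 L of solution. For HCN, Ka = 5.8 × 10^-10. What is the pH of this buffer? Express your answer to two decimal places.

pH = 8.81

pKa = −log(5.8 × 10^-10) = 9.237
Henderson–Hasselbalch: pH = pKa + log([CN-]/[HCN]) = 9.237 + log(0.15/0.4)
pH = 9.237 + (-0.426) = 8.81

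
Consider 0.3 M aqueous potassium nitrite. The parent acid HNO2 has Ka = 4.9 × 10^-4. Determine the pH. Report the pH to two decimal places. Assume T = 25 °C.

NO2- is the conjugate base of the weak acid HNO2.
Kb = Kw/Ka = 1.0×10^-14 / 4.9 × 10^-4 = 2.04 × 10^-11
Let x = [OH-] at equilibrium. Kb = x²/(0.3 − x).
Assume x ≪ 0.3: x ≈ √(2.04 × 10^-11 × 0.3) = 2.47 × 10^-6 M
Check: 0.00082% ionized — well under 5%, approximation valid.
pOH = −log(2.47 × 10^-6) = 5.61; pH = 14.00 − 5.61 = 8.39

pH = 8.39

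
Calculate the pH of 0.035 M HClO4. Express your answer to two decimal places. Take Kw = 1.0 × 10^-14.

HClO4 is a strong acid and dissociates completely, so [H+] = 0.035 M.
pH = -log(0.035) = 1.46

pH = 1.46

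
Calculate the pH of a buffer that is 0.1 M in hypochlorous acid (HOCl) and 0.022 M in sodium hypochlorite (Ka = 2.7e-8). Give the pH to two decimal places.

pKa = −log(2.7 × 10^-8) = 7.569
Using pH = pKa + log([base]/[acid]) with [base]/[acid] = 0.022/0.1:
pH = 7.569 + (-0.658) = 6.91

pH = 6.91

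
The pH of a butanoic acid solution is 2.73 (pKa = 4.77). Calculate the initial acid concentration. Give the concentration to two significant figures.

[H+] = 10^(-2.73) = 1.86 × 10^-3 M = x
Ka = 10^(−4.77) = 1.70 × 10^-5
Ka = x²/(C₀ − x) ⇒ C₀ = x + x²/Ka
C₀ = 1.86 × 10^-3 + (1.86 × 10^-3)²/(1.70 × 10^-5) = 2.05 × 10^-1 M

C₀ = 2.1 × 10^-1 M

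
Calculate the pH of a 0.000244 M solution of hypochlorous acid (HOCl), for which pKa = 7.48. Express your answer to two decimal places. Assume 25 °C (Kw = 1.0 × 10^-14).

HOCl ⇌ OCl- + H+
Ka = 10^(−7.48) = 3.31 × 10^-8
Let x = [H+] at equilibrium. Ka = x²/(0.000244 − x).
Assume x ≪ 0.000244: x ≈ √(3.31 × 10^-8 × 0.000244) = 2.84 × 10^-6 M
pH = −log(2.84 × 10^-6) = 5.55

pH = 5.55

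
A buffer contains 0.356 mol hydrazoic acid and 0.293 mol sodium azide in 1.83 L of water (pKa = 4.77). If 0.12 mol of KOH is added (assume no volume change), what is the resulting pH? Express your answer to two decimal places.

After neutralization: n(HN3) = 0.236 mol, n(N3-) = 0.413 mol.
pH = pKa + log([A⁻]/[HA]) = 4.77 + log(0.413/0.236) = 4.77 +0.243

pH = 5.01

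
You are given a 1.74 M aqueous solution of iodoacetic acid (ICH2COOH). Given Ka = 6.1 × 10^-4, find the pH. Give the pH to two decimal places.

pH = 1.49

ICH2COOH ⇌ ICH2COO- + H+
Ka = x²/(1.74 − x) = 6.1 × 10^-4
Assume x ≪ 1.74: x ≈ √(6.1 × 10^-4 × 1.74) = 3.26 × 10^-2 M
pH = −log(3.26 × 10^-2) = 1.49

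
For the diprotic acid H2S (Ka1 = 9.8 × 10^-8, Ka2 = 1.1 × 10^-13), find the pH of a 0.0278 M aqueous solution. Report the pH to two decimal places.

Since Ka1 ≫ Ka2, the first ionization dominates [H+].
Ka1 = x²/(0.0278 − x) = 9.8 × 10^-8
x ≈ √(9.8 × 10^-8 × 0.0278) = 5.22 × 10^-5 M
pH = −log(5.22 × 10^-5) = 4.28

pH = 4.28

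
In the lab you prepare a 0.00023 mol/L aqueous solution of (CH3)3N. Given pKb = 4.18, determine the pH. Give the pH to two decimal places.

(CH3)3N + H2O ⇌ (CH3)3NH+ + OH-
Kb = 10^(−4.18) = 6.61 × 10^-5
Kb = [OH-]²/(0.00023 − [OH-]) = 6.61 × 10^-5
[OH-] is not negligible relative to C₀; solve [OH-]² + 6.61e-05·[OH-] − 1.52e-08 = 0.
[OH-] = [−6.61e-05 + √(6.61e-05² + 6.08e-08)]/2 = 9.46 × 10^-5 M
pOH = −log(9.46 × 10^-5) = 4.02; pH = 14.00 − 4.02 = 9.98

pH = 9.98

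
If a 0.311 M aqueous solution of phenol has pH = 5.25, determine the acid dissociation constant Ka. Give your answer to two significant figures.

[H+] = 10^(-5.25) = 5.62 × 10^-6 M
At equilibrium [HA] = 0.311 − 5.62 × 10^-6 = 3.11 × 10^-1 M
Ka = [H+][A-]/[HA] = (5.62 × 10^-6)² / 3.11 × 10^-1 = 1.0 × 10^-10

Ka = 1.0 × 10^-10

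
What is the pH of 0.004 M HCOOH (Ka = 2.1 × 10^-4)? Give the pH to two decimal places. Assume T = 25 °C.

HCOOH ⇌ HCOO- + H+
Ka = x²/(0.004 − x) = 2.1 × 10^-4
The 5% rule fails; solving x² + Ka·x − Ka·C₀ = 0 exactly:
x = [−0.00021 + √(0.00021² + 3.36e-06)]/2 = 8.18 × 10^-4 M
pH = −log(8.18 × 10^-4) = 3.09

pH = 3.09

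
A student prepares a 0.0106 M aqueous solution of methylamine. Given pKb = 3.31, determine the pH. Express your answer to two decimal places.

pH = 11.31

CH3NH2 + H2O ⇌ CH3NH3+ + OH-
Kb = 10^(−3.31) = 4.90 × 10^-4
From the ICE table, Kb = [OH-]²/(0.0106 − [OH-]) = 4.90 × 10^-4.
Here C₀/Kb ≈ 21.6, so the small-[OH-] approximation fails. Use the quadratic:
[OH-] = [−0.00049 + √(0.00049² + 2.08e-05)]/2 = 2.05 × 10^-3 M
pOH = 2.69, so pH = 14.00 − pOH = 11.31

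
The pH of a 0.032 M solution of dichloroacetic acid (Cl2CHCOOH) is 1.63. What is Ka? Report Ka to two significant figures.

Ka = 6.4 × 10^-2

[H+] = 10^(-1.63) = 2.34 × 10^-2 M
At equilibrium [HA] = 0.032 − 2.34 × 10^-2 = 8.60 × 10^-3 M
Ka = [H+][A-]/[HA] = (2.34 × 10^-2)² / 8.60 × 10^-3 = 6.4 × 10^-2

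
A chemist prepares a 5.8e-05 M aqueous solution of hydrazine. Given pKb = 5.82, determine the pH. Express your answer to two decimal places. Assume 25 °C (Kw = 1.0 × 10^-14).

N2H4 + H2O ⇌ N2H5+ + OH-
Kb = 10^(−5.82) = 1.51 × 10^-6
From the ICE table, Kb = [OH-]²/(5.8e-05 − [OH-]) = 1.51 × 10^-6.
Here C₀/Kb ≈ 38.4, so the small-[OH-] approximation fails. Use the quadratic:
[OH-] = [−1.51e-06 + √(1.51e-06² + 3.5e-10)]/2 = 8.63 × 10^-6 M
pOH = 5.06, so pH = 14.00 − pOH = 8.94

pH = 8.94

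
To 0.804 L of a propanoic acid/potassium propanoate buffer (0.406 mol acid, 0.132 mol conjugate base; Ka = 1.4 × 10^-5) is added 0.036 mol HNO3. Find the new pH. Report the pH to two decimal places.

pH = 4.19

After neutralization: n(CH3CH2COOH) = 0.442 mol, n(CH3CH2COO-) = 0.096 mol.
pKa = −log(1.4 × 10^-5) = 4.854
pH = pKa + log([A⁻]/[HA]) = 4.854 + log(0.096/0.442) = 4.854 -0.663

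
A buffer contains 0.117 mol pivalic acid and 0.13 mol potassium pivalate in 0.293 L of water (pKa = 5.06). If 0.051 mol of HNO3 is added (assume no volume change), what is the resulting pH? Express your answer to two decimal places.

After neutralization: n((CH3)3CCOOH) = 0.168 mol, n((CH3)3CCOO-) = 0.079 mol.
pH = pKa + log([A⁻]/[HA]) = 5.06 + log(0.079/0.168) = 5.06 -0.328

pH = 4.73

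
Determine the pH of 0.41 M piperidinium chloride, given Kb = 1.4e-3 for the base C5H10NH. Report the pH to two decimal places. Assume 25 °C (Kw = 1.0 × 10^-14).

C5H10NH2+ is the conjugate acid of the weak base C5H10NH.
Ka = Kw/Kb = 1.0×10^-14 / 1.4 × 10^-3 = 7.14 × 10^-12
Ka = x²/(0.41 − x) = 7.14 × 10^-12
Since Ka ≪ C₀, x ≈ √(Ka·C₀) = 1.71 × 10^-6 M.
pH = −log[H+] = −log(1.71 × 10^-6) = 5.77

pH = 5.77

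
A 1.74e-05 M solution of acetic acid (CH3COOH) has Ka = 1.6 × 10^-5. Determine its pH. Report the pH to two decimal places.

pH = 4.98

CH3COOH ⇌ CH3COO- + H+
From the ICE table, Ka = [H+]²/(1.74e-05 − [H+]) = 1.6 × 10^-5.
The 5% rule fails; solving [H+]² + Ka·[H+] − Ka·C₀ = 0 exactly:
[H+] = (−Ka + √(Ka² + 4·Ka·C₀))/2 = 1.05 × 10^-5 M
pH = −log(1.05 × 10^-5) = 4.98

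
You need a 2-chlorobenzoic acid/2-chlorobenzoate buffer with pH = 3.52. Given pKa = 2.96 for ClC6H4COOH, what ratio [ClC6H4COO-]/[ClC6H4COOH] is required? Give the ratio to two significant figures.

ratio = 3.6

pH = pKa + log(r) ⇒ log(r) = 3.52 − 2.96 = +0.56
r = [ClC6H4COO-]/[ClC6H4COOH] = 10^(+0.56) = 3.63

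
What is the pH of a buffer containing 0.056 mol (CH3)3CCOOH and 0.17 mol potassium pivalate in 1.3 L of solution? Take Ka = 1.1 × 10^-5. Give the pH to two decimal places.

pKa = −log(1.1 × 10^-5) = 4.959
Henderson–Hasselbalch: pH = pKa + log([(CH3)3CCOO-]/[(CH3)3CCOOH]) = 4.959 + log(0.17/0.056)
pH = 4.959 + (+0.482) = 5.44

pH = 5.44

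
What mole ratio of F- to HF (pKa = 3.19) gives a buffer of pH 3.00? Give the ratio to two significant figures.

ratio = 0.65

pH = pKa + log(r) ⇒ log(r) = 3.00 − 3.19 = -0.19
r = [F-]/[HF] = 10^(-0.19) = 0.646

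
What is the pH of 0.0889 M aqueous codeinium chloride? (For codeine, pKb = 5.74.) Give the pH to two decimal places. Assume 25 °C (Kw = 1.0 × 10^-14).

C18H22NO3+ is the conjugate acid of the weak base C18H21NO3.
Kb = 10^(−5.74) = 1.82 × 10^-6
Ka = Kw/Kb = 1.0×10^-14 / 1.82 × 10^-6 = 5.49 × 10^-9
From the ICE table, Ka = x²/(0.0889 − x) = 5.49 × 10^-9.
Since Ka ≪ C₀, x ≈ √(Ka·C₀) = 2.21 × 10^-5 M.
pH = −log(2.21 × 10^-5) = 4.66

pH = 4.66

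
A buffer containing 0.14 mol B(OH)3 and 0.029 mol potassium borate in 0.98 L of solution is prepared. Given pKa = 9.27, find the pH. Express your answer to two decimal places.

pH = 8.59

Using pH = pKa + log([base]/[acid]) with [base]/[acid] = 0.029/0.14:
pH = 9.27 + (-0.684) = 8.59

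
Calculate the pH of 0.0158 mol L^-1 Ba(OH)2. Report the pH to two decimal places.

pH = 12.50

Ba(OH)2 is a strong base (each formula unit releases 2 OH-); [OH-] = 0.0316 M.
pOH = -log(0.0316) = 1.50
pH = 14.00 - 1.50 = 12.50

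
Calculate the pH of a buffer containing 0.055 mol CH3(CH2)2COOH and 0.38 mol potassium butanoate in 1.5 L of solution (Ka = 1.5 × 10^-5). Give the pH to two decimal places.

pKa = −log(1.5 × 10^-5) = 4.824
Using pH = pKa + log([base]/[acid]) with [base]/[acid] = 0.38/0.055:
pH = 4.824 + (+0.839) = 5.66

pH = 5.66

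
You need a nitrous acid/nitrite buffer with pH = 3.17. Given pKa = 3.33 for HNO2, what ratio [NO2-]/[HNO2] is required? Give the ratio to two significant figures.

pH = pKa + log(r) ⇒ log(r) = 3.17 − 3.33 = -0.16
r = [NO2-]/[HNO2] = 10^(-0.16) = 0.692

ratio = 0.69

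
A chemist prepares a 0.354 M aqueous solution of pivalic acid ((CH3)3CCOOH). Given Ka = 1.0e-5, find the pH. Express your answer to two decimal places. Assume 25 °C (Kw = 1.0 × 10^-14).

pH = 2.73

(CH3)3CCOOH ⇌ (CH3)3CCOO- + H+
From the ICE table, Ka = [H+]²/(0.354 − [H+]) = 1.0 × 10^-5.
Neglecting [H+] in the denominator: [H+] = √(1.0 × 10^-5 × 0.354) = 1.88 × 10^-3 M
Check: 0.53% ionized — well under 5%, approximation valid.
pH = −log[H+] = −log(1.88 × 10^-3) = 2.73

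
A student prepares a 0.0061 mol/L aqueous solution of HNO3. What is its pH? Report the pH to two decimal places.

HNO3 is a strong acid and dissociates completely, so [H+] = 0.0061 M.
pH = -log(0.0061) = 2.21

pH = 2.21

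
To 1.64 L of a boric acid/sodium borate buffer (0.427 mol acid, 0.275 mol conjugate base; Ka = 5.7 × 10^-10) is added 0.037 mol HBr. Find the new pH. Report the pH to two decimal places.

After neutralization: n(B(OH)3) = 0.464 mol, n(B(OH)4-) = 0.238 mol.
pKa = −log(5.7 × 10^-10) = 9.244
Henderson–Hasselbalch with mole ratio 0.238/0.464: pH = 9.244 + (-0.290)

pH = 8.95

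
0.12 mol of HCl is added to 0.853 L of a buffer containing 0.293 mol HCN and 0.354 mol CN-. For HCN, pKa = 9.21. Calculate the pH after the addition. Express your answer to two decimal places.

pH = 8.96

After neutralization: n(HCN) = 0.413 mol, n(CN-) = 0.234 mol.
Henderson–Hasselbalch with mole ratio 0.234/0.413: pH = 9.21 + (-0.247)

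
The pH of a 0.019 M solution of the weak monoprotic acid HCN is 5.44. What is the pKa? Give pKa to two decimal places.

pKa = 9.16

[H+] = 10^(-5.44) = 3.63 × 10^-6 M
At equilibrium [HA] = 0.019 − 3.63 × 10^-6 = 1.90 × 10^-2 M
Ka = [H+][A-]/[HA] = (3.63 × 10^-6)² / 1.90 × 10^-2 = 6.94 × 10^-10
pKa = -log(6.94 × 10^-10) = 9.16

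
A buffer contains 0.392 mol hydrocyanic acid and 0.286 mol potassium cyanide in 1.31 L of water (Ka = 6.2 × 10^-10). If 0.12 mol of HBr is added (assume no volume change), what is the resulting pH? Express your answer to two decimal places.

Added H+ converts CN- to HCN: HCN → 0.512 mol, CN- → 0.166 mol.
pKa = −log(6.2 × 10^-10) = 9.208
Henderson–Hasselbalch with mole ratio 0.166/0.512: pH = 9.208 + (-0.489)

pH = 8.72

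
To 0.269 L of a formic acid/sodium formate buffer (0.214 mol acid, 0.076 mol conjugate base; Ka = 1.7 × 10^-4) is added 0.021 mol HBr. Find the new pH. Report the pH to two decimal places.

pH = 3.14

Added H+ converts HCOO- to HCOOH: HCOOH → 0.235 mol, HCOO- → 0.055 mol.
pKa = −log(1.7 × 10^-4) = 3.770
pH = pKa + log(n_HCOO-/n_HCOOH) = 3.770 + log(0.055/0.235) = 3.770 + (-0.631)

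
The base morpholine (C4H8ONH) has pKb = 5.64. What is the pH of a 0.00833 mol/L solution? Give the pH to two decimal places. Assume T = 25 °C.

pH = 10.14

C4H8ONH + H2O ⇌ C4H8ONH2+ + OH-
Kb = 10^(−5.64) = 2.29 × 10^-6
From the ICE table, Kb = [OH-]²/(0.00833 − [OH-]) = 2.29 × 10^-6.
Since Kb ≪ C₀, [OH-] ≈ √(Kb·C₀) = 1.38 × 10^-4 M.
pOH = 3.86, so pH = 14.00 − pOH = 10.14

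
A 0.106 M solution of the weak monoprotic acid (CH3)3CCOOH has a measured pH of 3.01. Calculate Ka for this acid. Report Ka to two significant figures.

Ka = 9.1 × 10^-6

[H+] = 10^(-3.01) = 9.77 × 10^-4 M
At equilibrium [HA] = 0.106 − 9.77 × 10^-4 = 1.05 × 10^-1 M
Ka = [H+][A-]/[HA] = (9.77 × 10^-4)² / 1.05 × 10^-1 = 9.1 × 10^-6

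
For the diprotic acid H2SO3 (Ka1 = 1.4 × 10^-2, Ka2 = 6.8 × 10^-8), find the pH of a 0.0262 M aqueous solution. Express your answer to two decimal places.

pH = 1.87

Since Ka1 ≫ Ka2, the first ionization dominates [H+].
Ka1 = x²/(0.0262 − x) = 1.4 × 10^-2
Solving the quadratic: x = (−Ka1 + √(Ka1² + 4·Ka1·C₀))/2 = 1.34 × 10^-2 M
pH = −log(1.34 × 10^-2) = 1.87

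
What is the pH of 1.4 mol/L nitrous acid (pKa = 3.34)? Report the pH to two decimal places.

HNO2 ⇌ NO2- + H+
Ka = 10^(−3.34) = 4.57 × 10^-4
Ka = [H+]²/(1.4 − [H+]) = 4.57 × 10^-4
Since Ka ≪ C₀, [H+] ≈ √(Ka·C₀) = 2.53 × 10^-2 M.
Check: 1.8% ionized — well under 5%, approximation valid.
pH = −log(2.53 × 10^-2) = 1.60

pH = 1.60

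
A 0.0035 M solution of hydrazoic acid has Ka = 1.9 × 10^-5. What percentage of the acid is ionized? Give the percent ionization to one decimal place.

7.1%

HN3 ⇌ N3- + H+; let x = [H+] at equilibrium.
Ka = x²/(C₀ − x); solving the quadratic gives x = 2.49 × 10^-4 M.
% ionization = x/C₀ × 100% = 2.49 × 10^-4/0.0035 × 100% = 7.1%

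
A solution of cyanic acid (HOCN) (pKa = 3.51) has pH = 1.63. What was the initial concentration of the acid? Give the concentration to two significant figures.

[H+] = 10^(-1.63) = 2.34 × 10^-2 M = x
Ka = 10^(−3.51) = 3.09 × 10^-4
Ka = x²/(C₀ − x) ⇒ C₀ = x + x²/Ka
C₀ = 2.34 × 10^-2 + (2.34 × 10^-2)²/(3.09 × 10^-4) = 1.80 M

C₀ = 1.8 M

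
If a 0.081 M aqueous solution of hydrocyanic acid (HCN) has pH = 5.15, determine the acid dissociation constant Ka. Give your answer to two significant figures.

[H+] = 10^(-5.15) = 7.08 × 10^-6 M
At equilibrium [HA] = 0.081 − 7.08 × 10^-6 = 8.10 × 10^-2 M
Ka = [H+][A-]/[HA] = (7.08 × 10^-6)² / 8.10 × 10^-2 = 6.2 × 10^-10

Ka = 6.2 × 10^-10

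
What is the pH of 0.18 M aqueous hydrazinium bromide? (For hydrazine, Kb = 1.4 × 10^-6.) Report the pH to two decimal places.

N2H5+ is the conjugate acid of the weak base N2H4.
Ka = Kw/Kb = 1.0×10^-14 / 1.4 × 10^-6 = 7.14 × 10^-9
Ka = x²/(0.18 − x) = 7.14 × 10^-9
Assume x ≪ 0.18: x ≈ √(7.14 × 10^-9 × 0.18) = 3.58 × 10^-5 M
Check: 0.02% ionized — well under 5%, approximation valid.
pH = −log(3.58 × 10^-5) = 4.45

pH = 4.45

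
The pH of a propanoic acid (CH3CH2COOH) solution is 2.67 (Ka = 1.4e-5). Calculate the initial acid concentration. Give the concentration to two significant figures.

[H+] = 10^(-2.67) = 2.14 × 10^-3 M = x
Ka = x²/(C₀ − x) ⇒ C₀ = x + x²/Ka
C₀ = 2.14 × 10^-3 + (2.14 × 10^-3)²/(1.4 × 10^-5) = 3.29 × 10^-1 M

C₀ = 3.3 × 10^-1 M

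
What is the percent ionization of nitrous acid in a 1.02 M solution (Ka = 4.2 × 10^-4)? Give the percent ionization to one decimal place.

2.0%

HNO2 ⇌ NO2- + H+; let x = [H+] at equilibrium.
x ≈ √(Ka·C₀) = √(4.2 × 10^-4 × 1.02) = 2.07 × 10^-2 M
Fraction ionized = 2.07 × 10^-2 / 1.02 = 0.0203 → 2.0%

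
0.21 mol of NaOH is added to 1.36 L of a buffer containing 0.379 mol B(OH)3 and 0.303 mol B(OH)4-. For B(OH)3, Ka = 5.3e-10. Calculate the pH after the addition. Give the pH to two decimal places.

After neutralization: n(B(OH)3) = 0.169 mol, n(B(OH)4-) = 0.513 mol.
pKa = −log(5.3 × 10^-10) = 9.276
Henderson–Hasselbalch with mole ratio 0.513/0.169: pH = 9.276 + (+0.482)

pH = 9.76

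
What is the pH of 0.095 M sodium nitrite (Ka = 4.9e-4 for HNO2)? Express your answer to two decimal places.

NO2- is the conjugate base of the weak acid HNO2.
Kb = Kw/Ka = 1.0×10^-14 / 4.9 × 10^-4 = 2.04 × 10^-11
Kb = x²/(0.095 − x) = 2.04 × 10^-11
Assume x ≪ 0.095: x ≈ √(2.04 × 10^-11 × 0.095) = 1.39 × 10^-6 M
pOH = 5.86, so pH = 14.00 − pOH = 8.14

pH = 8.14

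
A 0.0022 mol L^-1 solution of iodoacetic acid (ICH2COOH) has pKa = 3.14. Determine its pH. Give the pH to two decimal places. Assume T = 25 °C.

ICH2COOH ⇌ ICH2COO- + H+
Ka = 10^(−3.14) = 7.24 × 10^-4
Ka = x²/(0.0022 − x) = 7.24 × 10^-4
Here C₀/Ka ≈ 3.04, so the small-x approximation fails. Use the quadratic:
x = (−Ka + √(Ka² + 4·Ka·C₀))/2 = 9.51 × 10^-4 M
pH = −log[H+] = −log(9.51 × 10^-4) = 3.02

pH = 3.02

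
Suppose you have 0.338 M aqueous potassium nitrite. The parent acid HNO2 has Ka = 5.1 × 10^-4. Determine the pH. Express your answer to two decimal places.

pH = 8.41

NO2- is the conjugate base of the weak acid HNO2.
Kb = Kw/Ka = 1.0×10^-14 / 5.1 × 10^-4 = 1.96 × 10^-11
From the ICE table, Kb = [OH-]²/(0.338 − [OH-]) = 1.96 × 10^-11.
Assume [OH-] ≪ 0.338: [OH-] ≈ √(1.96 × 10^-11 × 0.338) = 2.57 × 10^-6 M
pOH = −log(2.57 × 10^-6) = 5.59; pH = 14.00 − 5.59 = 8.41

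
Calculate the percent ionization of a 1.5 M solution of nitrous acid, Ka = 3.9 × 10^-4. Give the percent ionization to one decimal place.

1.6%

HNO2 ⇌ NO2- + H+; let x = [H+] at equilibrium.
x ≈ √(Ka·C₀) = √(3.9 × 10^-4 × 1.5) = 2.42 × 10^-2 M
Fraction ionized = 2.42 × 10^-2 / 1.5 = 0.0161 → 1.6%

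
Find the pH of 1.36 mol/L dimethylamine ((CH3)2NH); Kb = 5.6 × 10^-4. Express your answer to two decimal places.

(CH3)2NH + H2O ⇌ (CH3)2NH2+ + OH-
Kb = [OH-]²/(1.36 − [OH-]) = 5.6 × 10^-4
Since Kb ≪ C₀, [OH-] ≈ √(Kb·C₀) = 2.76 × 10^-2 M.
pOH = −log(2.76 × 10^-2) = 1.56; pH = 14.00 − 1.56 = 12.44

pH = 12.44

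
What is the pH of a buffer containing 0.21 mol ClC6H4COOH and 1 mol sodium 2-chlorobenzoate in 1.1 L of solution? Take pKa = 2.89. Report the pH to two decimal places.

Henderson–Hasselbalch: pH = pKa + log([ClC6H4COO-]/[ClC6H4COOH]) = 2.89 + log(1/0.21)
pH = 2.89 + (+0.678) = 3.57

pH = 3.57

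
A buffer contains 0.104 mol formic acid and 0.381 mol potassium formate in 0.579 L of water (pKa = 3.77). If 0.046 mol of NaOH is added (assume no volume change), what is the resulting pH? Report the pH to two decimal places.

pH = 4.64

After neutralization: n(HCOOH) = 0.058 mol, n(HCOO-) = 0.427 mol.
pH = pKa + log(n_HCOO-/n_HCOOH) = 3.77 + log(0.427/0.058) = 3.77 + (+0.867)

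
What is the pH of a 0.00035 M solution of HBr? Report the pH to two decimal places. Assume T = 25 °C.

pH = 3.46

HBr is a strong acid and dissociates completely, so [H+] = 0.00035 M.
pH = -log(0.00035) = 3.46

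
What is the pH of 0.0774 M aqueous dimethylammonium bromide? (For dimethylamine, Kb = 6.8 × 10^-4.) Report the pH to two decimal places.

(CH3)2NH2+ is the conjugate acid of the weak base (CH3)2NH.
Ka = Kw/Kb = 1.0×10^-14 / 6.8 × 10^-4 = 1.47 × 10^-11
From the ICE table, Ka = [H+]²/(0.0774 − [H+]) = 1.47 × 10^-11.
Neglecting [H+] in the denominator: [H+] = √(1.47 × 10^-11 × 0.0774) = 1.07 × 10^-6 M
([H+]/C₀ = 0.0014% < 5%, so the approximation holds.)
pH = −log(1.07 × 10^-6) = 5.97

pH = 5.97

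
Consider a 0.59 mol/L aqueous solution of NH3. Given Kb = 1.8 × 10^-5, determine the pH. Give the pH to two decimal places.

NH3 + H2O ⇌ NH4+ + OH-
From the ICE table, Kb = x²/(0.59 − x) = 1.8 × 10^-5.
Neglecting x in the denominator: x = √(1.8 × 10^-5 × 0.59) = 3.26 × 10^-3 M
Check: 0.55% ionized — well under 5%, approximation valid.
pOH = 2.49, so pH = 14.00 − pOH = 11.51

pH = 11.51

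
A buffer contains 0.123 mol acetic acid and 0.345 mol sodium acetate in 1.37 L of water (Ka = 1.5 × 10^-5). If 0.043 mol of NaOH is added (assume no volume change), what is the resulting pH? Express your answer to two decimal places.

OH- converts CH3COOH to CH3COO-: CH3COOH → 0.08 mol, CH3COO- → 0.388 mol.
pKa = −log(1.5 × 10^-5) = 4.824
pH = pKa + log([A⁻]/[HA]) = 4.824 + log(0.388/0.08) = 4.824 +0.686

pH = 5.51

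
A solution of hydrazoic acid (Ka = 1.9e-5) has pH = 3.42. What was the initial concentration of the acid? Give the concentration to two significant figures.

C₀ = 8.0 × 10^-3 M

[H+] = 10^(-3.42) = 3.80 × 10^-4 M = x
Ka = x²/(C₀ − x) ⇒ C₀ = x + x²/Ka
C₀ = 3.80 × 10^-4 + (3.80 × 10^-4)²/(1.9 × 10^-5) = 7.98 × 10^-3 M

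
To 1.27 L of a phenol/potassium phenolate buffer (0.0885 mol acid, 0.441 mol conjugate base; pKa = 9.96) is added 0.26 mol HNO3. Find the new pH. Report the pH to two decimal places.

pH = 9.68

Added H+ converts C6H5O- to C6H5OH: C6H5OH → 0.349 mol, C6H5O- → 0.181 mol.
pH = pKa + log(n_C6H5O-/n_C6H5OH) = 9.96 + log(0.181/0.349) = 9.96 + (-0.285)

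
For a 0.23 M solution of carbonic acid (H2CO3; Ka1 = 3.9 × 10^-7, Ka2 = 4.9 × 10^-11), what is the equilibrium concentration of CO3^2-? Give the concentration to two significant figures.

First ionization gives [H+] ≈ [HCO3-] = 2.99 × 10^-4 M.
Second step: Ka2 = [H+][CO3^2-]/[HCO3-] ≈ [CO3^2-] (since [H+] ≈ [HCO3-]).
So [CO3^2-] ≈ Ka2.

4.9 × 10^-11 M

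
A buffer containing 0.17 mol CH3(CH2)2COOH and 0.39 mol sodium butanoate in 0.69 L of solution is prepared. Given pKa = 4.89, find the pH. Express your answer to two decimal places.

Henderson–Hasselbalch: pH = pKa + log([CH3(CH2)2COO-]/[CH3(CH2)2COOH]) = 4.89 + log(0.39/0.17)
pH = 4.89 + (+0.361) = 5.25

pH = 5.25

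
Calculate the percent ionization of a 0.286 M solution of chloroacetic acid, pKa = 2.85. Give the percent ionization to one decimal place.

ClCH2COOH ⇌ ClCH2COO- + H+; let x = [H+] at equilibrium.
Ka = 10^(−2.85) = 1.41 × 10^-3
Ka = x²/(C₀ − x); solving the quadratic gives x = 1.94 × 10^-2 M.
Fraction ionized = 1.94 × 10^-2 / 0.286 = 0.0678 → 6.8%

6.8%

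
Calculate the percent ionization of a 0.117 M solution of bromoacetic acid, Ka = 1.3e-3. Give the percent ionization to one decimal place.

BrCH2COOH ⇌ BrCH2COO- + H+; let x = [H+] at equilibrium.
Ka = x²/(C₀ − x); solving the quadratic gives x = 1.17 × 10^-2 M.
Fraction ionized = 1.17 × 10^-2 / 0.117 = 0.1000 → 10.0%

10.0%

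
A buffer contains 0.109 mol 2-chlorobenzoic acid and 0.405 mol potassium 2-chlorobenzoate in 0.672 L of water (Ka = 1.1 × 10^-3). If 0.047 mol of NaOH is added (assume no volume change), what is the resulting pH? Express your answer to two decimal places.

OH- converts ClC6H4COOH to ClC6H4COO-: ClC6H4COOH → 0.062 mol, ClC6H4COO- → 0.452 mol.
pKa = −log(1.1 × 10^-3) = 2.959
pH = pKa + log(n_ClC6H4COO-/n_ClC6H4COOH) = 2.959 + log(0.452/0.062) = 2.959 + (+0.863)

pH = 3.82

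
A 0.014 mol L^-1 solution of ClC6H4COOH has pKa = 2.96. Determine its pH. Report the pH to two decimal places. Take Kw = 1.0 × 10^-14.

pH = 2.47

ClC6H4COOH ⇌ ClC6H4COO- + H+
Ka = 10^(−2.96) = 1.10 × 10^-3
From the ICE table, Ka = x²/(0.014 − x) = 1.10 × 10^-3.
x is not negligible relative to C₀; solve x² + 0.0011·x − 1.54e-05 = 0.
x = (−Ka + √(Ka² + 4·Ka·C₀))/2 = 3.41 × 10^-3 M
pH = −log(3.41 × 10^-3) = 2.47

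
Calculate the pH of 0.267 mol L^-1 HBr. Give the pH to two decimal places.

pH = 0.57

HBr is a strong acid and dissociates completely, so [H+] = 0.267 M.
pH = -log(0.267) = 0.57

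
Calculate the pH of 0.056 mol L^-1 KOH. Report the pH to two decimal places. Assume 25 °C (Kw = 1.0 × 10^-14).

pH = 12.75

KOH is a strong base; [OH-] = 0.056 M.
pOH = -log(0.056) = 1.25
pH = 14.00 - 1.25 = 12.75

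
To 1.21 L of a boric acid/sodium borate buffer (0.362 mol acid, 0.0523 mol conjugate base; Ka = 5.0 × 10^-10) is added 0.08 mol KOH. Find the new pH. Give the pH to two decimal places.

pH = 8.97

OH- converts B(OH)3 to B(OH)4-: B(OH)3 → 0.282 mol, B(OH)4- → 0.132 mol.
pKa = −log(5.0 × 10^-10) = 9.301
Henderson–Hasselbalch with mole ratio 0.132/0.282: pH = 9.301 + (-0.330)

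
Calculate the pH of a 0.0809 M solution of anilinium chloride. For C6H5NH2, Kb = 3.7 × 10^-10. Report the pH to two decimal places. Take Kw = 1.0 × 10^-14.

C6H5NH3+ is the conjugate acid of the weak base C6H5NH2.
Ka = Kw/Kb = 1.0×10^-14 / 3.7 × 10^-10 = 2.70 × 10^-5
Let x = [H+] at equilibrium. Ka = x²/(0.0809 − x).
Neglecting x in the denominator: x = √(2.70 × 10^-5 × 0.0809) = 1.48 × 10^-3 M
pH = −log[H+] = −log(1.48 × 10^-3) = 2.83

pH = 2.83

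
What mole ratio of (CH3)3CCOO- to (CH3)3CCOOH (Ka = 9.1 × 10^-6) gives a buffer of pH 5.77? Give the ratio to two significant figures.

pKa = -log(9.1 × 10^-6) = 5.041
pH = pKa + log(r) ⇒ log(r) = 5.77 − 5.041 = +0.729
r = [(CH3)3CCOO-]/[(CH3)3CCOOH] = 10^(+0.729) = 5.36

ratio = 5.4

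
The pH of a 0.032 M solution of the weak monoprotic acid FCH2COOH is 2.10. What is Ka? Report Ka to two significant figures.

Ka = 2.6 × 10^-3

[H+] = 10^(-2.10) = 7.94 × 10^-3 M
At equilibrium [HA] = 0.032 − 7.94 × 10^-3 = 2.41 × 10^-2 M
Ka = [H+][A-]/[HA] = (7.94 × 10^-3)² / 2.41 × 10^-2 = 2.6 × 10^-3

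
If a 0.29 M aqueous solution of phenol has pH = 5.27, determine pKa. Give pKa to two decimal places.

pKa = 10.00

[H+] = 10^(-5.27) = 5.37 × 10^-6 M
At equilibrium [HA] = 0.29 − 5.37 × 10^-6 = 2.90 × 10^-1 M
Ka = [H+][A-]/[HA] = (5.37 × 10^-6)² / 2.90 × 10^-1 = 9.94 × 10^-11
pKa = -log(9.94 × 10^-11) = 10.00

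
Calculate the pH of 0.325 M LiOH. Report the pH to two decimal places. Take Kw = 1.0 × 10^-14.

LiOH is a strong base; [OH-] = 0.325 M.
pOH = -log(0.325) = 0.49
pH = 14.00 - 0.49 = 13.51

pH = 13.51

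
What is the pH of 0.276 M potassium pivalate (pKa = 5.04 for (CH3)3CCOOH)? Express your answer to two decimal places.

(CH3)3CCOO- is the conjugate base of the weak acid (CH3)3CCOOH.
Ka = 10^(−5.04) = 9.12 × 10^-6
Kb = Kw/Ka = 1.0×10^-14 / 9.12 × 10^-6 = 1.10 × 10^-9
From the ICE table, Kb = x²/(0.276 − x) = 1.10 × 10^-9.
Since Kb ≪ C₀, x ≈ √(Kb·C₀) = 1.74 × 10^-5 M.
pOH = −log(1.74 × 10^-5) = 4.76; pH = 14.00 − 4.76 = 9.24

pH = 9.24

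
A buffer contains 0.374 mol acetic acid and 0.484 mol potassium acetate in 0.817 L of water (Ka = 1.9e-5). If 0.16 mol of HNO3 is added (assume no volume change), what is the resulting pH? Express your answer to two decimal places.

pH = 4.50

After neutralization: n(CH3COOH) = 0.534 mol, n(CH3COO-) = 0.324 mol.
pKa = −log(1.9 × 10^-5) = 4.721
pH = pKa + log(n_CH3COO-/n_CH3COOH) = 4.721 + log(0.324/0.534) = 4.721 + (-0.217)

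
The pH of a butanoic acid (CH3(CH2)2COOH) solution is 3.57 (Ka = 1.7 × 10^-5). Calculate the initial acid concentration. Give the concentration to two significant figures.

[H+] = 10^(-3.57) = 2.69 × 10^-4 M = x
Ka = x²/(C₀ − x) ⇒ C₀ = x + x²/Ka
C₀ = 2.69 × 10^-4 + (2.69 × 10^-4)²/(1.7 × 10^-5) = 4.53 × 10^-3 M

C₀ = 4.5 × 10^-3 M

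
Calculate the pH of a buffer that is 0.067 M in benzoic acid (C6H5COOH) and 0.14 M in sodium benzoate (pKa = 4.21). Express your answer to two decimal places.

Using pH = pKa + log([base]/[acid]) with [base]/[acid] = 0.14/0.067:
pH = 4.21 + (+0.320) = 4.53

pH = 4.53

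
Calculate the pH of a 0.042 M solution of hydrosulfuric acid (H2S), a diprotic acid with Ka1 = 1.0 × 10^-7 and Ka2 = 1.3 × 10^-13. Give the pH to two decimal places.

pH = 4.19

Ka1 ≫ Ka2, so treat the first dissociation as the only significant source of H+.
Ka1 = x²/(0.042 − x) = 1.0 × 10^-7
x ≈ √(1.0 × 10^-7 × 0.042) = 6.48 × 10^-5 M
pH = −log(6.48 × 10^-5) = 4.19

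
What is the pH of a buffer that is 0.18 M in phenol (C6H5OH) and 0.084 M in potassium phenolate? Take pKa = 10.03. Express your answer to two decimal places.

Using pH = pKa + log([base]/[acid]) with [base]/[acid] = 0.084/0.18:
pH = 10.03 + (-0.331) = 9.70

pH = 9.70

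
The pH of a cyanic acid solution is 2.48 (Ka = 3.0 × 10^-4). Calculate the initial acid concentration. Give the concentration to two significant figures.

C₀ = 4.0 × 10^-2 M

[H+] = 10^(-2.48) = 3.31 × 10^-3 M = x
Ka = x²/(C₀ − x) ⇒ C₀ = x + x²/Ka
C₀ = 3.31 × 10^-3 + (3.31 × 10^-3)²/(3.0 × 10^-4) = 3.98 × 10^-2 M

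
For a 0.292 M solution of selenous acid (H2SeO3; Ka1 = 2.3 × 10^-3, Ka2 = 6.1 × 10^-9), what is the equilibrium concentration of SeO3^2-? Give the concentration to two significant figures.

6.1 × 10^-9 M

First ionization gives [H+] ≈ [HSeO3-] = 2.48 × 10^-2 M.
Second step: Ka2 = [H+][SeO3^2-]/[HSeO3-] ≈ [SeO3^2-] (since [H+] ≈ [HSeO3-]).
So [SeO3^2-] ≈ Ka2.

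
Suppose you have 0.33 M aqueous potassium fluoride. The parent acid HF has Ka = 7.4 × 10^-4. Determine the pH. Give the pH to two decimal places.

F- is the conjugate base of the weak acid HF.
Kb = Kw/Ka = 1.0×10^-14 / 7.4 × 10^-4 = 1.35 × 10^-11
Kb = [OH-]²/(0.33 − [OH-]) = 1.35 × 10^-11
Assume [OH-] ≪ 0.33: [OH-] ≈ √(1.35 × 10^-11 × 0.33) = 2.11 × 10^-6 M
([OH-]/C₀ = 0.00064% < 5%, so the approximation holds.)
pOH = −log(2.11 × 10^-6) = 5.68; pH = 14.00 − 5.68 = 8.32

pH = 8.32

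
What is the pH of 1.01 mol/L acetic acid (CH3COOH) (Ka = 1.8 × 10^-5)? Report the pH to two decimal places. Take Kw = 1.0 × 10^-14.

pH = 2.37

CH3COOH ⇌ CH3COO- + H+
Ka = [H+]²/(1.01 − [H+]) = 1.8 × 10^-5
Neglecting [H+] in the denominator: [H+] = √(1.8 × 10^-5 × 1.01) = 4.26 × 10^-3 M
pH = −log(4.26 × 10^-3) = 2.37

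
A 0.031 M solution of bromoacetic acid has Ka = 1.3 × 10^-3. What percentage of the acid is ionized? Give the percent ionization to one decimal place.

18.5%

BrCH2COOH ⇌ BrCH2COO- + H+; let x = [H+] at equilibrium.
Solve x² + 0.0013x − 4.03e-05 = 0 → x = 5.73 × 10^-3 M
% ionization = x/C₀ × 100% = 5.73 × 10^-3/0.031 × 100% = 18.5%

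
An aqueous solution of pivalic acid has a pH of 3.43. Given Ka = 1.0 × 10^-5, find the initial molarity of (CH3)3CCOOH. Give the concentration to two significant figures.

C₀ = 1.4 × 10^-2 M

[H+] = 10^(-3.43) = 3.72 × 10^-4 M = x
Ka = x²/(C₀ − x) ⇒ C₀ = x + x²/Ka
C₀ = 3.72 × 10^-4 + (3.72 × 10^-4)²/(1.0 × 10^-5) = 1.42 × 10^-2 M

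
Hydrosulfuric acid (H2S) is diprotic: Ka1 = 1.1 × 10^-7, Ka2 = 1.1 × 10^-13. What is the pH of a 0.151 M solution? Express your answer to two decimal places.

pH = 3.89

Ka1 ≫ Ka2, so treat the first dissociation as the only significant source of H+.
Ka1 = x²/(0.151 − x) = 1.1 × 10^-7
x ≈ √(1.1 × 10^-7 × 0.151) = 1.29 × 10^-4 M
pH = −log(1.29 × 10^-4) = 3.89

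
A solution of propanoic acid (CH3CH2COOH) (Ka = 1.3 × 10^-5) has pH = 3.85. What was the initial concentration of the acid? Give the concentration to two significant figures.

[H+] = 10^(-3.85) = 1.41 × 10^-4 M = x
Ka = x²/(C₀ − x) ⇒ C₀ = x + x²/Ka
C₀ = 1.41 × 10^-4 + (1.41 × 10^-4)²/(1.3 × 10^-5) = 1.67 × 10^-3 M

C₀ = 1.7 × 10^-3 M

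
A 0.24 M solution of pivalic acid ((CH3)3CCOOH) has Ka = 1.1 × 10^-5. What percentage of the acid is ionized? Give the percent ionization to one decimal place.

(CH3)3CCOOH ⇌ (CH3)3CCOO- + H+; let x = [H+] at equilibrium.
x ≈ √(Ka·C₀) = √(1.1 × 10^-5 × 0.24) = 1.62 × 10^-3 M
% ionization = x/C₀ × 100% = 1.62 × 10^-3/0.24 × 100% = 0.7%

0.7%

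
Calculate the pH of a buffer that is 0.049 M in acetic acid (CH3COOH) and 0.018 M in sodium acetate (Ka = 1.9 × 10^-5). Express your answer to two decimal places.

pH = 4.29

pKa = −log(1.9 × 10^-5) = 4.721
Henderson–Hasselbalch: pH = pKa + log([CH3COO-]/[CH3COOH]) = 4.721 + log(0.018/0.049)
pH = 4.721 + (-0.435) = 4.29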